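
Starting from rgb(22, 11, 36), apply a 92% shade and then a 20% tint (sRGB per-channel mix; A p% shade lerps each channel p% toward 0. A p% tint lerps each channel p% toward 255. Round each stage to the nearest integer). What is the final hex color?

A 92% shade moves each channel 92% toward 0:
  R: 22 − 20.24 = 1.76 → 2
  G: 11 + 0.92×(0−11) = 11 − 10.12 = 0.88 → 1
  B: 36 + 0.92×(0−36) = 36 − 33.12 = 2.88 → 3
After the shade: rgb(2, 1, 3) = #020103.
A 20% tint moves each channel 20% toward 255:
  R: 2 + 0.2×(255−2) = 2 + 50.6 = 52.6 → 53
  G: 1 + 0.2×(255−1) = 1 + 50.8 = 51.8 → 52
  B: 3 + 0.2×(255−3) = 3 + 50.4 = 53.4 → 53
rgb(53, 52, 53) = #353435.

#353435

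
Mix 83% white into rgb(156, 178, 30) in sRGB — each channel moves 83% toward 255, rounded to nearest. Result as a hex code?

#EEF2D9

An 83% tint moves each channel 83% toward 255:
  R: 156 + 0.83×(255−156) = 156 + 82.17 = 238.17 → 238
  G: 178 + 63.91 = 241.91 → 242
  B: 30 + 186.75 = 216.75 → 217
rgb(238, 242, 217) = #EEF2D9.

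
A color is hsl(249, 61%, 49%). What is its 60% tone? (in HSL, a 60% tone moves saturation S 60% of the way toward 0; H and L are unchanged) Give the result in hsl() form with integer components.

S moves 60% from 61 toward 0: 61 − 36.6 = 24.4 → 24.
H and L are unchanged.

hsl(249, 24%, 49%)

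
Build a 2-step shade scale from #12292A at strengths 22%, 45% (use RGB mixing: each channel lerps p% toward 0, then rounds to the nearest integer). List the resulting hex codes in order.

#0E2021, #0A1717

#12292A is rgb(18, 41, 42).
22%: (18 − 3.96 = 14.04→14, 41 − 9.02 = 31.98→32, 42 − 9.24 = 32.76→33) → #0E2021
45%: (18 − 8.1 = 9.9→10, 41 − 18.45 = 22.55→23, 42 − 18.9 = 23.1→23) → #0A1717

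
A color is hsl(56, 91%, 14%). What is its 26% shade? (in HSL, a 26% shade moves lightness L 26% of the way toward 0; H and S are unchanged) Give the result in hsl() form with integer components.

L moves 26% from 14 toward 0: 14 − 3.64 = 10.36 → 10.
H and S are unchanged.

hsl(56, 91%, 10%)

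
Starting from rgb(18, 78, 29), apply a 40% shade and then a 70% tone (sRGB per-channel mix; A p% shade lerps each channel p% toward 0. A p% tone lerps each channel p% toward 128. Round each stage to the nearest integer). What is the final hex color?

Lerp each channel 40% toward 0:
  R: 18 + 0.4×(0−18) = 18 − 7.2 = 10.8 → 11
  G: 78 − 31.2 = 46.8 → 47
  B: 29 + 0.4×(0−29) = 29 − 11.6 = 17.4 → 17
After the shade: rgb(11, 47, 17) = #0b2f11.
Lerp each channel 70% toward 128:
  R: 11 + 0.7×(128−11) = 11 + 81.9 = 92.9 → 93
  G: 47 + 0.7×(128−47) = 47 + 56.7 = 103.7 → 104
  B: 17 + 0.7×(128−17) = 17 + 77.7 = 94.7 → 95
rgb(93, 104, 95) = #5d685f.

#5d685f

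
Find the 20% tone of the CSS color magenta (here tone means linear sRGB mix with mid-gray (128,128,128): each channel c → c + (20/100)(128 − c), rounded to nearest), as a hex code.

CSS magenta is rgb(255, 0, 255).
Per channel, c → c + 0.2(128 − c):
  R: 255 − 25.4 = 229.6 → 230
  G: 0 + 0.2×(128−0) = 0 + 25.6 = 25.6 → 26
  B: 255 − 25.4 = 229.6 → 230
rgb(230, 26, 230) = #e61ae6.

#e61ae6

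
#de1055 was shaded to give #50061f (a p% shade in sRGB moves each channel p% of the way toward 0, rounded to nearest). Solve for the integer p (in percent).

64%

#de1055 is rgb(222, 16, 85); #50061f is rgb(80, 6, 31).
On the R channel (widest range): 80 ≈ 222 + (p/100)(0 − 222), so p ≈ 100×(80 − 222)/(0 − 222) = -14200/-222 = 63.96.
p = 64 reproduces all three channels after rounding.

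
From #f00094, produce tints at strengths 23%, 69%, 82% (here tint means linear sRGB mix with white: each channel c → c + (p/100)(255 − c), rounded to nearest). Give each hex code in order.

#f33bad, #fab0de, #fcd1ec

#f00094 is rgb(240, 0, 148).
23%: (240 + 3.45 = 243.45→243, 0 + 58.65 = 58.65→59, 148 + 24.61 = 172.61→173) → #f33bad
69%: (240 + 10.35 = 250.35→250, 0 + 175.95 = 175.95→176, 148 + 73.83 = 221.83→222) → #fab0de
82%: (240 + 12.3 = 252.3→252, 0 + 209.1 = 209.1→209, 148 + 87.74 = 235.74→236) → #fcd1ec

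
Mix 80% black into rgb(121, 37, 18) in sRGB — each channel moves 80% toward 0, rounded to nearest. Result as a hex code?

#180704

An 80% shade moves each channel 80% toward 0:
  R: 121 + 0.8×(0−121) = 121 − 96.8 = 24.2 → 24
  G: 37 + 0.8×(0−37) = 37 − 29.6 = 7.4 → 7
  B: 18 + 0.8×(0−18) = 18 − 14.4 = 3.6 → 4
rgb(24, 7, 4) = #180704.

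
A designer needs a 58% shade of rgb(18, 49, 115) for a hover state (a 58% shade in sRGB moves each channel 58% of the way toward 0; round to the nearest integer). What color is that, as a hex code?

#081530

Lerp each channel 58% toward 0:
  R: 18 − 10.44 = 7.56 → 8
  G: 49 − 28.42 = 20.58 → 21
  B: 115 + 0.58×(0−115) = 115 − 66.7 = 48.3 → 48
rgb(8, 21, 48) = #081530.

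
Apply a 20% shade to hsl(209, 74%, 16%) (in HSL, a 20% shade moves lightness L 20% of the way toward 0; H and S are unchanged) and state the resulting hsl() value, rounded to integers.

hsl(209, 74%, 13%)

L moves 20% from 16 toward 0: 16 − 3.2 = 12.8 → 13.
H and S are unchanged.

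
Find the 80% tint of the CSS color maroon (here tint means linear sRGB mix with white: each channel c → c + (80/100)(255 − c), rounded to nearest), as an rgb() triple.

rgb(230, 204, 204)

CSS maroon is rgb(128, 0, 0).
Lerp each channel 80% toward 255:
  R: 128 + 101.6 = 229.6 → 230
  G: 0 + 204 = 204 → 204
  B: 0 + 0.8×(255−0) = 0 + 204 = 204 → 204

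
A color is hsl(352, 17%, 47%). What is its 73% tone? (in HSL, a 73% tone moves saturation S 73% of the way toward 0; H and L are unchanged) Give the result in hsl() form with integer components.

S moves 73% from 17 toward 0: 17 − 12.41 = 4.59 → 5.
H and L are unchanged.

hsl(352, 5%, 47%)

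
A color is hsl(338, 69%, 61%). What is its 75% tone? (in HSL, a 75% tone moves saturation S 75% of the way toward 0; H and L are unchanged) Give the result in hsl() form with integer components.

hsl(338, 17%, 61%)

S moves 75% from 69 toward 0: 69 − 51.75 = 17.25 → 17.
H and L are unchanged.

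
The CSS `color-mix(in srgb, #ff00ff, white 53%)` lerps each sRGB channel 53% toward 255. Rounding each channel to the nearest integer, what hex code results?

#ff00ff is rgb(255, 0, 255).
Per channel, c → c + 0.53(255 − c):
  R: 255 + 0 = 255 → 255
  G: 0 + 0.53×(255−0) = 0 + 135.15 = 135.15 → 135
  B: 255 + 0.53×(255−255) = 255 + 0 = 255 → 255
rgb(255, 135, 255) = #ff87ff.

#ff87ff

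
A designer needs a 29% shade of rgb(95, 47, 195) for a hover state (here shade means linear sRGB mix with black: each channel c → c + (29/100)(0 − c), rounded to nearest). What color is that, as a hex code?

A 29% shade moves each channel 29% toward 0:
  R: 95 − 27.55 = 67.45 → 67
  G: 47 − 13.63 = 33.37 → 33
  B: 195 − 56.55 = 138.45 → 138
rgb(67, 33, 138) = #43218A.

#43218A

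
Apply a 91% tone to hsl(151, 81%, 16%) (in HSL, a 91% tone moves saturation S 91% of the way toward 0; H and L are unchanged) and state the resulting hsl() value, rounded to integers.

S moves 91% from 81 toward 0: 81 − 73.71 = 7.29 → 7.
H and L are unchanged.

hsl(151, 7%, 16%)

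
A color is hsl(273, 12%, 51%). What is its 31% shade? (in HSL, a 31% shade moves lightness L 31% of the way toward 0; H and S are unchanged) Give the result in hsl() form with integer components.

hsl(273, 12%, 35%)

L moves 31% from 51 toward 0: 51 − 15.81 = 35.19 → 35.
H and S are unchanged.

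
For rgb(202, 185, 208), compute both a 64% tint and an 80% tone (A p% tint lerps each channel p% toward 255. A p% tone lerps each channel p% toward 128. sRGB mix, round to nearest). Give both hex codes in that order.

64% tint:
  R: 202 + 0.64×(255−202) = 202 + 33.92 = 235.92 → 236
  G: 185 + 0.64×(255−185) = 185 + 44.8 = 229.8 → 230
  B: 208 + 0.64×(255−208) = 208 + 30.08 = 238.08 → 238
  → #ECE6EE
80% tone:
  R: 202 + 0.8×(128−202) = 202 − 59.2 = 142.8 → 143
  G: 185 − 45.6 = 139.4 → 139
  B: 208 − 64 = 144 → 144
  → #8F8B90

#ECE6EE, #8F8B90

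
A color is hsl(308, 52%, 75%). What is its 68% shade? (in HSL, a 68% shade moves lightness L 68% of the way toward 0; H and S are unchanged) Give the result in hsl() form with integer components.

L moves 68% from 75 toward 0: 75 − 51 = 24 → 24.
H and S are unchanged.

hsl(308, 52%, 24%)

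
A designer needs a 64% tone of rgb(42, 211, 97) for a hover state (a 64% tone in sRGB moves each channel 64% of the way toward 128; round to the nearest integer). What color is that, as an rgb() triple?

rgb(97, 158, 117)

Lerp each channel 64% toward 128:
  R: 42 + 55.04 = 97.04 → 97
  G: 211 + 0.64×(128−211) = 211 − 53.12 = 157.88 → 158
  B: 97 + 0.64×(128−97) = 97 + 19.84 = 116.84 → 117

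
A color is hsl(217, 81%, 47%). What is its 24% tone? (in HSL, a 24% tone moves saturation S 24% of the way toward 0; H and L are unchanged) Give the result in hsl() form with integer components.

hsl(217, 62%, 47%)

S moves 24% from 81 toward 0: 81 − 19.44 = 61.56 → 62.
H and L are unchanged.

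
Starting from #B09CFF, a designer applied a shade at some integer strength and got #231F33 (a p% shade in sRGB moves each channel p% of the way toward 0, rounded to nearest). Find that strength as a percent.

80%

#B09CFF is rgb(176, 156, 255); #231F33 is rgb(35, 31, 51).
On the B channel (widest range): 51 ≈ 255 + (p/100)(0 − 255), so p ≈ 100×(51 − 255)/(0 − 255) = -20400/-255 = 80.00.
p = 80 reproduces all three channels after rounding.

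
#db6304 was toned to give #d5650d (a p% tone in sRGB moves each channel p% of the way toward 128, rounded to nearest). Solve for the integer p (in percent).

7%

#db6304 is rgb(219, 99, 4); #d5650d is rgb(213, 101, 13).
On the B channel (widest range): 13 ≈ 4 + (p/100)(128 − 4), so p ≈ 100×(13 − 4)/(128 − 4) = 900/124 = 7.26.
p = 7 reproduces all three channels after rounding.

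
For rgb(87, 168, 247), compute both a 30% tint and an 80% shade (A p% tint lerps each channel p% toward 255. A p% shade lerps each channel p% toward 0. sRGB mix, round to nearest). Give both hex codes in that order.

30% tint:
  R: 87 + 0.3×(255−87) = 87 + 50.4 = 137.4 → 137
  G: 168 + 0.3×(255−168) = 168 + 26.1 = 194.1 → 194
  B: 247 + 0.3×(255−247) = 247 + 2.4 = 249.4 → 249
  → #89C2F9
80% shade:
  R: 87 − 69.6 = 17.4 → 17
  G: 168 + 0.8×(0−168) = 168 − 134.4 = 33.6 → 34
  B: 247 + 0.8×(0−247) = 247 − 197.6 = 49.4 → 49
  → #112231

#89C2F9, #112231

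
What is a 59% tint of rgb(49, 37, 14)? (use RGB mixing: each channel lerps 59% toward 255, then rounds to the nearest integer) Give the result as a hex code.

A 59% tint moves each channel 59% toward 255:
  R: 49 + 0.59×(255−49) = 49 + 121.54 = 170.54 → 171
  G: 37 + 0.59×(255−37) = 37 + 128.62 = 165.62 → 166
  B: 14 + 0.59×(255−14) = 14 + 142.19 = 156.19 → 156
rgb(171, 166, 156) = #aba69c.

#aba69c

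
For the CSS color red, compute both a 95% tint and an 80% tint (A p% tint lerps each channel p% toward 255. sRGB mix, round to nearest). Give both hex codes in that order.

#fff2f2, #ffcccc

CSS red is rgb(255, 0, 0).
95% tint:
  R: 255 + 0.95×(255−255) = 255 + 0 = 255 → 255
  G: 0 + 0.95×(255−0) = 0 + 242.25 = 242.25 → 242
  B: 0 + 0.95×(255−0) = 0 + 242.25 = 242.25 → 242
  → #fff2f2
80% tint:
  R: 255 + 0.8×(255−255) = 255 + 0 = 255 → 255
  G: 0 + 0.8×(255−0) = 0 + 204 = 204 → 204
  B: 0 + 0.8×(255−0) = 0 + 204 = 204 → 204
  → #ffcccc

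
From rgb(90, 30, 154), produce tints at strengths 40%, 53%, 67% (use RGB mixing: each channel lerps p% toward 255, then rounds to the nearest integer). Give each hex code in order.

40%: (90 + 66 = 156→156, 30 + 90 = 120→120, 154 + 40.4 = 194.4→194) → #9c78c2
53%: (90 + 87.45 = 177.45→177, 30 + 119.25 = 149.25→149, 154 + 53.53 = 207.53→208) → #b195d0
67%: (90 + 110.55 = 200.55→201, 30 + 150.75 = 180.75→181, 154 + 67.67 = 221.67→222) → #c9b5de

#9c78c2, #b195d0, #c9b5de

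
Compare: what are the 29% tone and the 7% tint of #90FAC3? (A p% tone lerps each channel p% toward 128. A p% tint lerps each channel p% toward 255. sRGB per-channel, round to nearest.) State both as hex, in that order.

#8BD7B0, #98FAC7

#90FAC3 is rgb(144, 250, 195).
29% tone:
  R: 144 + 0.29×(128−144) = 144 − 4.64 = 139.36 → 139
  G: 250 − 35.38 = 214.62 → 215
  B: 195 + 0.29×(128−195) = 195 − 19.43 = 175.57 → 176
  → #8BD7B0
7% tint:
  R: 144 + 7.77 = 151.77 → 152
  G: 250 + 0.07×(255−250) = 250 + 0.35 = 250.35 → 250
  B: 195 + 4.2 = 199.2 → 199
  → #98FAC7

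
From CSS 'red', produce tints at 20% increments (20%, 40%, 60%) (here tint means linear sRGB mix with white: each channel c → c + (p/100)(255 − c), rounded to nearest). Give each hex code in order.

#FF3333, #FF6666, #FF9999

CSS red is rgb(255, 0, 0).
20%: (255→255, 0 + 51 = 51→51, 0 + 51 = 51→51) → #FF3333
40%: (255→255, 0 + 102 = 102→102, 0 + 102 = 102→102) → #FF6666
60%: (255→255, 0 + 153 = 153→153, 0 + 153 = 153→153) → #FF9999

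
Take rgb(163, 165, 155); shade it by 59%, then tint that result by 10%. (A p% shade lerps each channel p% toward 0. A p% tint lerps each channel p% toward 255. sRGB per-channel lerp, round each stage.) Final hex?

#565753

Per channel, c → c + 0.59(0 − c):
  R: 163 + 0.59×(0−163) = 163 − 96.17 = 66.83 → 67
  G: 165 − 97.35 = 67.65 → 68
  B: 155 − 91.45 = 63.55 → 64
After the shade: rgb(67, 68, 64) = #434440.
Lerp each channel 10% toward 255:
  R: 67 + 0.1×(255−67) = 67 + 18.8 = 85.8 → 86
  G: 68 + 0.1×(255−68) = 68 + 18.7 = 86.7 → 87
  B: 64 + 0.1×(255−64) = 64 + 19.1 = 83.1 → 83
rgb(86, 87, 83) = #565753.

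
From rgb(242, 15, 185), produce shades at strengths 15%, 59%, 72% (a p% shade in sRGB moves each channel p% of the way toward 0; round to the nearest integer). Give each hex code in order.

15%: (242 − 36.3 = 205.7→206, 15 − 2.25 = 12.75→13, 185 − 27.75 = 157.25→157) → #CE0D9D
59%: (242 − 142.78 = 99.22→99, 15 − 8.85 = 6.15→6, 185 − 109.15 = 75.85→76) → #63064C
72%: (242 − 174.24 = 67.76→68, 15 − 10.8 = 4.2→4, 185 − 133.2 = 51.8→52) → #440434

#CE0D9D, #63064C, #440434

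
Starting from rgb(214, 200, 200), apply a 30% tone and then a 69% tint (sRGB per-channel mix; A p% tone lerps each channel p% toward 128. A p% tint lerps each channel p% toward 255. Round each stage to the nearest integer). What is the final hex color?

A 30% tone moves each channel 30% toward 128:
  R: 214 + 0.3×(128−214) = 214 − 25.8 = 188.2 → 188
  G: 200 + 0.3×(128−200) = 200 − 21.6 = 178.4 → 178
  B: 200 + 0.3×(128−200) = 200 − 21.6 = 178.4 → 178
After the tone: rgb(188, 178, 178) = #bcb2b2.
Lerp each channel 69% toward 255:
  R: 188 + 46.23 = 234.23 → 234
  G: 178 + 0.69×(255−178) = 178 + 53.13 = 231.13 → 231
  B: 178 + 0.69×(255−178) = 178 + 53.13 = 231.13 → 231
rgb(234, 231, 231) = #eae7e7.

#eae7e7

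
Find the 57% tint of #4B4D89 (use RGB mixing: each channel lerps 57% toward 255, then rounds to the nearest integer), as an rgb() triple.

#4B4D89 is rgb(75, 77, 137).
A 57% tint moves each channel 57% toward 255:
  R: 75 + 0.57×(255−75) = 75 + 102.6 = 177.6 → 178
  G: 77 + 0.57×(255−77) = 77 + 101.46 = 178.46 → 178
  B: 137 + 0.57×(255−137) = 137 + 67.26 = 204.26 → 204

rgb(178, 178, 204)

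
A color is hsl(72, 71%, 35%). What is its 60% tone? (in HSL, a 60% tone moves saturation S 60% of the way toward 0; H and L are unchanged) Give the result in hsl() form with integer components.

S moves 60% from 71 toward 0: 71 − 42.6 = 28.4 → 28.
H and L are unchanged.

hsl(72, 28%, 35%)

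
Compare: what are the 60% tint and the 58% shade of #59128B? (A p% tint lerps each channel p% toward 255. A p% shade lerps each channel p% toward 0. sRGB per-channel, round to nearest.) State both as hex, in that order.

#BDA0D1, #25083A

#59128B is rgb(89, 18, 139).
60% tint:
  R: 89 + 99.6 = 188.6 → 189
  G: 18 + 142.2 = 160.2 → 160
  B: 139 + 0.6×(255−139) = 139 + 69.6 = 208.6 → 209
  → #BDA0D1
58% shade:
  R: 89 + 0.58×(0−89) = 89 − 51.62 = 37.38 → 37
  G: 18 − 10.44 = 7.56 → 8
  B: 139 + 0.58×(0−139) = 139 − 80.62 = 58.38 → 58
  → #25083A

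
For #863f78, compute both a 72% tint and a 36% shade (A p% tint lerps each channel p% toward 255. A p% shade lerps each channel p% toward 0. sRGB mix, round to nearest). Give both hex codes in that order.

#863f78 is rgb(134, 63, 120).
72% tint:
  R: 134 + 87.12 = 221.12 → 221
  G: 63 + 0.72×(255−63) = 63 + 138.24 = 201.24 → 201
  B: 120 + 97.2 = 217.2 → 217
  → #ddc9d9
36% shade:
  R: 134 + 0.36×(0−134) = 134 − 48.24 = 85.76 → 86
  G: 63 − 22.68 = 40.32 → 40
  B: 120 − 43.2 = 76.8 → 77
  → #56284d

#ddc9d9, #56284d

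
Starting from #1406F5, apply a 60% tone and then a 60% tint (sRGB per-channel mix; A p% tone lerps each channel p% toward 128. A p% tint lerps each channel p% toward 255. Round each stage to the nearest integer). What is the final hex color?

#1406F5 is rgb(20, 6, 245).
Lerp each channel 60% toward 128:
  R: 20 + 64.8 = 84.8 → 85
  G: 6 + 0.6×(128−6) = 6 + 73.2 = 79.2 → 79
  B: 245 + 0.6×(128−245) = 245 − 70.2 = 174.8 → 175
After the tone: rgb(85, 79, 175) = #554FAF.
A 60% tint moves each channel 60% toward 255:
  R: 85 + 102 = 187 → 187
  G: 79 + 0.6×(255−79) = 79 + 105.6 = 184.6 → 185
  B: 175 + 0.6×(255−175) = 175 + 48 = 223 → 223
rgb(187, 185, 223) = #BBB9DF.

#BBB9DF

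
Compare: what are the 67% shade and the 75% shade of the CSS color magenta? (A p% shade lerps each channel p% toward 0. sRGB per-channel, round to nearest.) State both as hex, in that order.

#540054, #400040

CSS magenta is rgb(255, 0, 255).
67% shade:
  R: 255 − 170.85 = 84.15 → 84
  G: 0 + 0.67×(0−0) = 0 + 0 = 0 → 0
  B: 255 − 170.85 = 84.15 → 84
  → #540054
75% shade:
  R: 255 − 191.25 = 63.75 → 64
  G: 0 + 0 = 0 → 0
  B: 255 + 0.75×(0−255) = 255 − 191.25 = 63.75 → 64
  → #400040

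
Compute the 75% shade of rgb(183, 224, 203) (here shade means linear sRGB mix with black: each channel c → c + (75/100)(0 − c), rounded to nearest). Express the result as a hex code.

#2e3833

Lerp each channel 75% toward 0:
  R: 183 + 0.75×(0−183) = 183 − 137.25 = 45.75 → 46
  G: 224 + 0.75×(0−224) = 224 − 168 = 56 → 56
  B: 203 − 152.25 = 50.75 → 51
rgb(46, 56, 51) = #2e3833.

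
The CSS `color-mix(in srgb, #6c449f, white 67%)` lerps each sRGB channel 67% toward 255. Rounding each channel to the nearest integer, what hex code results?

#cec1df

#6c449f is rgb(108, 68, 159).
A 67% tint moves each channel 67% toward 255:
  R: 108 + 98.49 = 206.49 → 206
  G: 68 + 0.67×(255−68) = 68 + 125.29 = 193.29 → 193
  B: 159 + 64.32 = 223.32 → 223
rgb(206, 193, 223) = #cec1df.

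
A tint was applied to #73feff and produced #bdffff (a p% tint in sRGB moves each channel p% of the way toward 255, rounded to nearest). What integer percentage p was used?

53%

#73feff is rgb(115, 254, 255); #bdffff is rgb(189, 255, 255).
On the R channel (widest range): 189 ≈ 115 + (p/100)(255 − 115), so p ≈ 100×(189 − 115)/(255 − 115) = 7400/140 = 52.86.
p = 53 reproduces all three channels after rounding.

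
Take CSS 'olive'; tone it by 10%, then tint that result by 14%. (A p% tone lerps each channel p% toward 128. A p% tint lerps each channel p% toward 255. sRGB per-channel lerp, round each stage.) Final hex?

CSS olive is rgb(128, 128, 0).
Per channel, c → c + 0.1(128 − c):
  R: 128 + 0.1×(128−128) = 128 + 0 = 128 → 128
  G: 128 + 0.1×(128−128) = 128 + 0 = 128 → 128
  B: 0 + 0.1×(128−0) = 0 + 12.8 = 12.8 → 13
After the tone: rgb(128, 128, 13) = #80800D.
A 14% tint moves each channel 14% toward 255:
  R: 128 + 0.14×(255−128) = 128 + 17.78 = 145.78 → 146
  G: 128 + 0.14×(255−128) = 128 + 17.78 = 145.78 → 146
  B: 13 + 33.88 = 46.88 → 47
rgb(146, 146, 47) = #92922F.

#92922F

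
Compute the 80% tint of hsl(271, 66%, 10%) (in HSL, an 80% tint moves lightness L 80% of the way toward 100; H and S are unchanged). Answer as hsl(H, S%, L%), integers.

hsl(271, 66%, 82%)

L moves 80% from 10 toward 100: 10 + 72 = 82 → 82.
H and S are unchanged.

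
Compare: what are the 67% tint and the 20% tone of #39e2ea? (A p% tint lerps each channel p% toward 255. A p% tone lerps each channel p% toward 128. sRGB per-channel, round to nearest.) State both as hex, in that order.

#bef5f8, #47ced5

#39e2ea is rgb(57, 226, 234).
67% tint:
  R: 57 + 0.67×(255−57) = 57 + 132.66 = 189.66 → 190
  G: 226 + 0.67×(255−226) = 226 + 19.43 = 245.43 → 245
  B: 234 + 14.07 = 248.07 → 248
  → #bef5f8
20% tone:
  R: 57 + 14.2 = 71.2 → 71
  G: 226 − 19.6 = 206.4 → 206
  B: 234 + 0.2×(128−234) = 234 − 21.2 = 212.8 → 213
  → #47ced5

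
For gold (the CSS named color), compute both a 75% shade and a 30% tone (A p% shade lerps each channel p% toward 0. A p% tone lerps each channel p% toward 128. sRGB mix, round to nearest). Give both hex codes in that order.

CSS gold is rgb(255, 215, 0).
75% shade:
  R: 255 + 0.75×(0−255) = 255 − 191.25 = 63.75 → 64
  G: 215 − 161.25 = 53.75 → 54
  B: 0 + 0 = 0 → 0
  → #403600
30% tone:
  R: 255 + 0.3×(128−255) = 255 − 38.1 = 216.9 → 217
  G: 215 − 26.1 = 188.9 → 189
  B: 0 + 38.4 = 38.4 → 38
  → #d9bd26

#403600, #d9bd26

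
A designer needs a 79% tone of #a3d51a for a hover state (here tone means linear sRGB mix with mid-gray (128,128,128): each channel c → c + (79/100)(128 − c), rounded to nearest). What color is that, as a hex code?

#a3d51a is rgb(163, 213, 26).
A 79% tone moves each channel 79% toward 128:
  R: 163 + 0.79×(128−163) = 163 − 27.65 = 135.35 → 135
  G: 213 − 67.15 = 145.85 → 146
  B: 26 + 0.79×(128−26) = 26 + 80.58 = 106.58 → 107
rgb(135, 146, 107) = #87926b.

#87926b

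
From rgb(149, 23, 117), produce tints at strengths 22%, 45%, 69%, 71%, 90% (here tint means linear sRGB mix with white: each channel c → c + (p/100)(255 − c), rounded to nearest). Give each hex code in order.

22%: (149 + 23.32 = 172.32→172, 23 + 51.04 = 74.04→74, 117 + 30.36 = 147.36→147) → #AC4A93
45%: (149 + 47.7 = 196.7→197, 23 + 104.4 = 127.4→127, 117 + 62.1 = 179.1→179) → #C57FB3
69%: (149 + 73.14 = 222.14→222, 23 + 160.08 = 183.08→183, 117 + 95.22 = 212.22→212) → #DEB7D4
71%: (149 + 75.26 = 224.26→224, 23 + 164.72 = 187.72→188, 117 + 97.98 = 214.98→215) → #E0BCD7
90%: (149 + 95.4 = 244.4→244, 23 + 208.8 = 231.8→232, 117 + 124.2 = 241.2→241) → #F4E8F1

#AC4A93, #C57FB3, #DEB7D4, #E0BCD7, #F4E8F1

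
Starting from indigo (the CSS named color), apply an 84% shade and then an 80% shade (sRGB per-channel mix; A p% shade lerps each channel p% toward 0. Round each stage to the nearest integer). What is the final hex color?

#020004

CSS indigo is rgb(75, 0, 130).
Per channel, c → c + 0.84(0 − c):
  R: 75 + 0.84×(0−75) = 75 − 63 = 12 → 12
  G: 0 + 0 = 0 → 0
  B: 130 − 109.2 = 20.8 → 21
After the shade: rgb(12, 0, 21) = #0c0015.
Per channel, c → c + 0.8(0 − c):
  R: 12 + 0.8×(0−12) = 12 − 9.6 = 2.4 → 2
  G: 0 + 0.8×(0−0) = 0 + 0 = 0 → 0
  B: 21 − 16.8 = 4.2 → 4
rgb(2, 0, 4) = #020004.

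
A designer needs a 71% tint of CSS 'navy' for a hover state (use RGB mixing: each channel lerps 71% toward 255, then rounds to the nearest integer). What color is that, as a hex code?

#B5B5DA

CSS navy is rgb(0, 0, 128).
Per channel, c → c + 0.71(255 − c):
  R: 0 + 0.71×(255−0) = 0 + 181.05 = 181.05 → 181
  G: 0 + 0.71×(255−0) = 0 + 181.05 = 181.05 → 181
  B: 128 + 0.71×(255−128) = 128 + 90.17 = 218.17 → 218
rgb(181, 181, 218) = #B5B5DA.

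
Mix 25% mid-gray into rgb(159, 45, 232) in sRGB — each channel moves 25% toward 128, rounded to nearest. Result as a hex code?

Lerp each channel 25% toward 128:
  R: 159 + 0.25×(128−159) = 159 − 7.75 = 151.25 → 151
  G: 45 + 0.25×(128−45) = 45 + 20.75 = 65.75 → 66
  B: 232 + 0.25×(128−232) = 232 − 26 = 206 → 206
rgb(151, 66, 206) = #9742ce.

#9742ce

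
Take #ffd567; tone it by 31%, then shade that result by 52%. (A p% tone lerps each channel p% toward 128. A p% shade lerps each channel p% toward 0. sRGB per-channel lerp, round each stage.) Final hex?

#ffd567 is rgb(255, 213, 103).
A 31% tone moves each channel 31% toward 128:
  R: 255 − 39.37 = 215.63 → 216
  G: 213 − 26.35 = 186.65 → 187
  B: 103 + 0.31×(128−103) = 103 + 7.75 = 110.75 → 111
After the tone: rgb(216, 187, 111) = #d8bb6f.
A 52% shade moves each channel 52% toward 0:
  R: 216 + 0.52×(0−216) = 216 − 112.32 = 103.68 → 104
  G: 187 + 0.52×(0−187) = 187 − 97.24 = 89.76 → 90
  B: 111 + 0.52×(0−111) = 111 − 57.72 = 53.28 → 53
rgb(104, 90, 53) = #685a35.

#685a35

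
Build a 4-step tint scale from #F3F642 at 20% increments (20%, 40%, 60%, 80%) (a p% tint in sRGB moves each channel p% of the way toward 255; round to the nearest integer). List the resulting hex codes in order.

#F3F642 is rgb(243, 246, 66).
20%: (243 + 2.4 = 245.4→245, 246 + 1.8 = 247.8→248, 66 + 37.8 = 103.8→104) → #F5F868
40%: (243 + 4.8 = 247.8→248, 246 + 3.6 = 249.6→250, 66 + 75.6 = 141.6→142) → #F8FA8E
60%: (243 + 7.2 = 250.2→250, 246 + 5.4 = 251.4→251, 66 + 113.4 = 179.4→179) → #FAFBB3
80%: (243 + 9.6 = 252.6→253, 246 + 7.2 = 253.2→253, 66 + 151.2 = 217.2→217) → #FDFDD9

#F5F868, #F8FA8E, #FAFBB3, #FDFDD9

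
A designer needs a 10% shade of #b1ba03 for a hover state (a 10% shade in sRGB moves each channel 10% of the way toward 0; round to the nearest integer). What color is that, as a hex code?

#9fa703

#b1ba03 is rgb(177, 186, 3).
Lerp each channel 10% toward 0:
  R: 177 + 0.1×(0−177) = 177 − 17.7 = 159.3 → 159
  G: 186 + 0.1×(0−186) = 186 − 18.6 = 167.4 → 167
  B: 3 + 0.1×(0−3) = 3 − 0.3 = 2.7 → 3
rgb(159, 167, 3) = #9fa703.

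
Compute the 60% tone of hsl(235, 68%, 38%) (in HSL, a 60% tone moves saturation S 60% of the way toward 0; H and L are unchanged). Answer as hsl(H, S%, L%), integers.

hsl(235, 27%, 38%)

S moves 60% from 68 toward 0: 68 − 40.8 = 27.2 → 27.
H and L are unchanged.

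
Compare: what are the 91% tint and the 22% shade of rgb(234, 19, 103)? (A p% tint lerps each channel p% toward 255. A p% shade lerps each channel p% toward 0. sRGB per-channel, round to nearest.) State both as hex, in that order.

#fdeaf1, #b70f50

91% tint:
  R: 234 + 19.11 = 253.11 → 253
  G: 19 + 0.91×(255−19) = 19 + 214.76 = 233.76 → 234
  B: 103 + 138.32 = 241.32 → 241
  → #fdeaf1
22% shade:
  R: 234 + 0.22×(0−234) = 234 − 51.48 = 182.52 → 183
  G: 19 + 0.22×(0−19) = 19 − 4.18 = 14.82 → 15
  B: 103 + 0.22×(0−103) = 103 − 22.66 = 80.34 → 80
  → #b70f50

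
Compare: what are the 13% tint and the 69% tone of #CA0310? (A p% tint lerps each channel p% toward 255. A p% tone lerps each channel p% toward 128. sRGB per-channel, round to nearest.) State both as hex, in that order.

#D1242F, #97595D

#CA0310 is rgb(202, 3, 16).
13% tint:
  R: 202 + 6.89 = 208.89 → 209
  G: 3 + 0.13×(255−3) = 3 + 32.76 = 35.76 → 36
  B: 16 + 0.13×(255−16) = 16 + 31.07 = 47.07 → 47
  → #D1242F
69% tone:
  R: 202 + 0.69×(128−202) = 202 − 51.06 = 150.94 → 151
  G: 3 + 0.69×(128−3) = 3 + 86.25 = 89.25 → 89
  B: 16 + 77.28 = 93.28 → 93
  → #97595D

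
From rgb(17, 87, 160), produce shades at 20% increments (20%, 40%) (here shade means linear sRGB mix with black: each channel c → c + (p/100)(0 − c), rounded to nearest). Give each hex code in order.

20%: (17 − 3.4 = 13.6→14, 87 − 17.4 = 69.6→70, 160 − 32 = 128→128) → #0E4680
40%: (17 − 6.8 = 10.2→10, 87 − 34.8 = 52.2→52, 160 − 64 = 96→96) → #0A3460

#0E4680, #0A3460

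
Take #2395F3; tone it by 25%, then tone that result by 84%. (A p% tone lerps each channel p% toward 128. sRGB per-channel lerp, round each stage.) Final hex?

#75838E

#2395F3 is rgb(35, 149, 243).
A 25% tone moves each channel 25% toward 128:
  R: 35 + 0.25×(128−35) = 35 + 23.25 = 58.25 → 58
  G: 149 − 5.25 = 143.75 → 144
  B: 243 − 28.75 = 214.25 → 214
After the tone: rgb(58, 144, 214) = #3A90D6.
An 84% tone moves each channel 84% toward 128:
  R: 58 + 0.84×(128−58) = 58 + 58.8 = 116.8 → 117
  G: 144 + 0.84×(128−144) = 144 − 13.44 = 130.56 → 131
  B: 214 + 0.84×(128−214) = 214 − 72.24 = 141.76 → 142
rgb(117, 131, 142) = #75838E.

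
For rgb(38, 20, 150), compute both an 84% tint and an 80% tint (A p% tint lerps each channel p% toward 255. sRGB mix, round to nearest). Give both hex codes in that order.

#dcd9ee, #d4d0ea

84% tint:
  R: 38 + 182.28 = 220.28 → 220
  G: 20 + 197.4 = 217.4 → 217
  B: 150 + 0.84×(255−150) = 150 + 88.2 = 238.2 → 238
  → #dcd9ee
80% tint:
  R: 38 + 0.8×(255−38) = 38 + 173.6 = 211.6 → 212
  G: 20 + 188 = 208 → 208
  B: 150 + 84 = 234 → 234
  → #d4d0ea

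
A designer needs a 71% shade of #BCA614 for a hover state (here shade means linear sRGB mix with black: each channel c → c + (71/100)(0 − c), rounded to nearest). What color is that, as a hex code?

#373006

#BCA614 is rgb(188, 166, 20).
Lerp each channel 71% toward 0:
  R: 188 + 0.71×(0−188) = 188 − 133.48 = 54.52 → 55
  G: 166 − 117.86 = 48.14 → 48
  B: 20 + 0.71×(0−20) = 20 − 14.2 = 5.8 → 6
rgb(55, 48, 6) = #373006.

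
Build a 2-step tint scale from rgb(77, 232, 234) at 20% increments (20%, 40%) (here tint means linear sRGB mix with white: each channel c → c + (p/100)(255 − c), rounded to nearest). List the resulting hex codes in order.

#71EDEE, #94F1F2

20%: (77 + 35.6 = 112.6→113, 232 + 4.6 = 236.6→237, 234 + 4.2 = 238.2→238) → #71EDEE
40%: (77 + 71.2 = 148.2→148, 232 + 9.2 = 241.2→241, 234 + 8.4 = 242.4→242) → #94F1F2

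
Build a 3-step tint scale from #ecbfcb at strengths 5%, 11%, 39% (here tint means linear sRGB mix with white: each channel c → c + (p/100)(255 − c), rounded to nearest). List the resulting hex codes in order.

#ecbfcb is rgb(236, 191, 203).
5%: (236 + 0.95 = 236.95→237, 191 + 3.2 = 194.2→194, 203 + 2.6 = 205.6→206) → #edc2ce
11%: (236 + 2.09 = 238.09→238, 191 + 7.04 = 198.04→198, 203 + 5.72 = 208.72→209) → #eec6d1
39%: (236 + 7.41 = 243.41→243, 191 + 24.96 = 215.96→216, 203 + 20.28 = 223.28→223) → #f3d8df

#edc2ce, #eec6d1, #f3d8df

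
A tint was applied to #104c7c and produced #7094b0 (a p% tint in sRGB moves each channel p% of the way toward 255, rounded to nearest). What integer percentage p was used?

#104c7c is rgb(16, 76, 124); #7094b0 is rgb(112, 148, 176).
On the R channel (widest range): 112 ≈ 16 + (p/100)(255 − 16), so p ≈ 100×(112 − 16)/(255 − 16) = 9600/239 = 40.17.
p = 40 reproduces all three channels after rounding.

40%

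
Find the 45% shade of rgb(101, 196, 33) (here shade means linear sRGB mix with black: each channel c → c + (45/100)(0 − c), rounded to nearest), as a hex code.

#386c12

Per channel, c → c + 0.45(0 − c):
  R: 101 + 0.45×(0−101) = 101 − 45.45 = 55.55 → 56
  G: 196 − 88.2 = 107.8 → 108
  B: 33 + 0.45×(0−33) = 33 − 14.85 = 18.15 → 18
rgb(56, 108, 18) = #386c12.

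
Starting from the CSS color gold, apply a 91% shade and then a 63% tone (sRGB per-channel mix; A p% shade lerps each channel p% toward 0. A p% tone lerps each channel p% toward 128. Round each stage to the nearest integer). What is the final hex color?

CSS gold is rgb(255, 215, 0).
A 91% shade moves each channel 91% toward 0:
  R: 255 + 0.91×(0−255) = 255 − 232.05 = 22.95 → 23
  G: 215 + 0.91×(0−215) = 215 − 195.65 = 19.35 → 19
  B: 0 + 0 = 0 → 0
After the shade: rgb(23, 19, 0) = #171300.
Lerp each channel 63% toward 128:
  R: 23 + 66.15 = 89.15 → 89
  G: 19 + 0.63×(128−19) = 19 + 68.67 = 87.67 → 88
  B: 0 + 0.63×(128−0) = 0 + 80.64 = 80.64 → 81
rgb(89, 88, 81) = #595851.

#595851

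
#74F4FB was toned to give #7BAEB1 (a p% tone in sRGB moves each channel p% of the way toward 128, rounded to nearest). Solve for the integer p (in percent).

#74F4FB is rgb(116, 244, 251); #7BAEB1 is rgb(123, 174, 177).
On the B channel (widest range): 177 ≈ 251 + (p/100)(128 − 251), so p ≈ 100×(177 − 251)/(128 − 251) = -7400/-123 = 60.16.
p = 60 reproduces all three channels after rounding.

60%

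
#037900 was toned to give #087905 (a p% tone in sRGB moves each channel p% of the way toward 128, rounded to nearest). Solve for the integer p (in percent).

4%

#037900 is rgb(3, 121, 0); #087905 is rgb(8, 121, 5).
On the B channel (widest range): 5 ≈ 0 + (p/100)(128 − 0), so p ≈ 100×(5 − 0)/(128 − 0) = 500/128 = 3.91.
p = 4 reproduces all three channels after rounding.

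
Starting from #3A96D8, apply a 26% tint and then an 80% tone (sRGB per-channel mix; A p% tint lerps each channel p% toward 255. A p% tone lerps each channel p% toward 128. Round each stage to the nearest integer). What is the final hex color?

#3A96D8 is rgb(58, 150, 216).
A 26% tint moves each channel 26% toward 255:
  R: 58 + 0.26×(255−58) = 58 + 51.22 = 109.22 → 109
  G: 150 + 27.3 = 177.3 → 177
  B: 216 + 0.26×(255−216) = 216 + 10.14 = 226.14 → 226
After the tint: rgb(109, 177, 226) = #6DB1E2.
An 80% tone moves each channel 80% toward 128:
  R: 109 + 0.8×(128−109) = 109 + 15.2 = 124.2 → 124
  G: 177 − 39.2 = 137.8 → 138
  B: 226 + 0.8×(128−226) = 226 − 78.4 = 147.6 → 148
rgb(124, 138, 148) = #7C8A94.

#7C8A94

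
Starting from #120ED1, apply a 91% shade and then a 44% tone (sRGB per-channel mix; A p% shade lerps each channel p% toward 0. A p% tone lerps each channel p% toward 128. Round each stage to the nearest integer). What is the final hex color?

#393943

#120ED1 is rgb(18, 14, 209).
Lerp each channel 91% toward 0:
  R: 18 − 16.38 = 1.62 → 2
  G: 14 + 0.91×(0−14) = 14 − 12.74 = 1.26 → 1
  B: 209 − 190.19 = 18.81 → 19
After the shade: rgb(2, 1, 19) = #020113.
A 44% tone moves each channel 44% toward 128:
  R: 2 + 0.44×(128−2) = 2 + 55.44 = 57.44 → 57
  G: 1 + 55.88 = 56.88 → 57
  B: 19 + 47.96 = 66.96 → 67
rgb(57, 57, 67) = #393943.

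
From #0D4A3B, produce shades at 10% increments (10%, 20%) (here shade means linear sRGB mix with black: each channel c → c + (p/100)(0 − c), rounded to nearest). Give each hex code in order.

#0C4335, #0A3B2F

#0D4A3B is rgb(13, 74, 59).
10%: (13 − 1.3 = 11.7→12, 74 − 7.4 = 66.6→67, 59 − 5.9 = 53.1→53) → #0C4335
20%: (13 − 2.6 = 10.4→10, 74 − 14.8 = 59.2→59, 59 − 11.8 = 47.2→47) → #0A3B2F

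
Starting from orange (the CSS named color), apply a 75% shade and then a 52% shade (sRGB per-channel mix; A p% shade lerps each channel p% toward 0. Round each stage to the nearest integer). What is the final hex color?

#1f1400

CSS orange is rgb(255, 165, 0).
A 75% shade moves each channel 75% toward 0:
  R: 255 + 0.75×(0−255) = 255 − 191.25 = 63.75 → 64
  G: 165 − 123.75 = 41.25 → 41
  B: 0 + 0 = 0 → 0
After the shade: rgb(64, 41, 0) = #402900.
Lerp each channel 52% toward 0:
  R: 64 + 0.52×(0−64) = 64 − 33.28 = 30.72 → 31
  G: 41 − 21.32 = 19.68 → 20
  B: 0 + 0.52×(0−0) = 0 + 0 = 0 → 0
rgb(31, 20, 0) = #1f1400.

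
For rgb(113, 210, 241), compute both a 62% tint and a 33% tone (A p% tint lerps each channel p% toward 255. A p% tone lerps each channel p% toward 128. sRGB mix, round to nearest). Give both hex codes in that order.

62% tint:
  R: 113 + 88.04 = 201.04 → 201
  G: 210 + 0.62×(255−210) = 210 + 27.9 = 237.9 → 238
  B: 241 + 0.62×(255−241) = 241 + 8.68 = 249.68 → 250
  → #C9EEFA
33% tone:
  R: 113 + 0.33×(128−113) = 113 + 4.95 = 117.95 → 118
  G: 210 + 0.33×(128−210) = 210 − 27.06 = 182.94 → 183
  B: 241 + 0.33×(128−241) = 241 − 37.29 = 203.71 → 204
  → #76B7CC

#C9EEFA, #76B7CC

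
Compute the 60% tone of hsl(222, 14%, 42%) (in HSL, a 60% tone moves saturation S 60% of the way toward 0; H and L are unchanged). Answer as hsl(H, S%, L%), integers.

S moves 60% from 14 toward 0: 14 − 8.4 = 5.6 → 6.
H and L are unchanged.

hsl(222, 6%, 42%)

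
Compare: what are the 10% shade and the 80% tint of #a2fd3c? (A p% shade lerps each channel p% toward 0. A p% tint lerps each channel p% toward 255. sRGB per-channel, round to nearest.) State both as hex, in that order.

#a2fd3c is rgb(162, 253, 60).
10% shade:
  R: 162 + 0.1×(0−162) = 162 − 16.2 = 145.8 → 146
  G: 253 − 25.3 = 227.7 → 228
  B: 60 + 0.1×(0−60) = 60 − 6 = 54 → 54
  → #92e436
80% tint:
  R: 162 + 74.4 = 236.4 → 236
  G: 253 + 0.8×(255−253) = 253 + 1.6 = 254.6 → 255
  B: 60 + 156 = 216 → 216
  → #ecffd8

#92e436, #ecffd8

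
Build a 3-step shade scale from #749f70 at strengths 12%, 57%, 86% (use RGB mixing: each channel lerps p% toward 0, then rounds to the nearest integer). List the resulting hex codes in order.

#668c63, #324430, #101610

#749f70 is rgb(116, 159, 112).
12%: (116 − 13.92 = 102.08→102, 159 − 19.08 = 139.92→140, 112 − 13.44 = 98.56→99) → #668c63
57%: (116 − 66.12 = 49.88→50, 159 − 90.63 = 68.37→68, 112 − 63.84 = 48.16→48) → #324430
86%: (116 − 99.76 = 16.24→16, 159 − 136.74 = 22.26→22, 112 − 96.32 = 15.68→16) → #101610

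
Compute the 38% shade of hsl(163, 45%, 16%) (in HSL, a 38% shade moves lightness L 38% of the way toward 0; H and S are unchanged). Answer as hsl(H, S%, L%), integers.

L moves 38% from 16 toward 0: 16 − 6.08 = 9.92 → 10.
H and S are unchanged.

hsl(163, 45%, 10%)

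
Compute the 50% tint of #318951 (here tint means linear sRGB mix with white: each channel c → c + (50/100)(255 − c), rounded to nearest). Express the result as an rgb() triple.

rgb(152, 196, 168)

#318951 is rgb(49, 137, 81).
A 50% tint moves each channel 50% toward 255:
  R: 49 + 0.5×(255−49) = 49 + 103 = 152 → 152
  G: 137 + 0.5×(255−137) = 137 + 59 = 196 → 196
  B: 81 + 0.5×(255−81) = 81 + 87 = 168 → 168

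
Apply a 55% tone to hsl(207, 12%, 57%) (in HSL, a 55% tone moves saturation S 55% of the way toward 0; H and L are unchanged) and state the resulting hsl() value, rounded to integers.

hsl(207, 5%, 57%)

S moves 55% from 12 toward 0: 12 − 6.6 = 5.4 → 5.
H and L are unchanged.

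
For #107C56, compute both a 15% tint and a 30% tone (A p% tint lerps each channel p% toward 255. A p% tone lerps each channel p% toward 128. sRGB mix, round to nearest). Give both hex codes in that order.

#34906F, #327D63

#107C56 is rgb(16, 124, 86).
15% tint:
  R: 16 + 0.15×(255−16) = 16 + 35.85 = 51.85 → 52
  G: 124 + 0.15×(255−124) = 124 + 19.65 = 143.65 → 144
  B: 86 + 0.15×(255−86) = 86 + 25.35 = 111.35 → 111
  → #34906F
30% tone:
  R: 16 + 33.6 = 49.6 → 50
  G: 124 + 1.2 = 125.2 → 125
  B: 86 + 12.6 = 98.6 → 99
  → #327D63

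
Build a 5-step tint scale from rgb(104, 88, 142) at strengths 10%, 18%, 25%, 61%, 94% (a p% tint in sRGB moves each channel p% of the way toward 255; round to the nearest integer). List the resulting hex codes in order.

10%: (104 + 15.1 = 119.1→119, 88 + 16.7 = 104.7→105, 142 + 11.3 = 153.3→153) → #776999
18%: (104 + 27.18 = 131.18→131, 88 + 30.06 = 118.06→118, 142 + 20.34 = 162.34→162) → #8376a2
25%: (104 + 37.75 = 141.75→142, 88 + 41.75 = 129.75→130, 142 + 28.25 = 170.25→170) → #8e82aa
61%: (104 + 92.11 = 196.11→196, 88 + 101.87 = 189.87→190, 142 + 68.93 = 210.93→211) → #c4bed3
94%: (104 + 141.94 = 245.94→246, 88 + 156.98 = 244.98→245, 142 + 106.22 = 248.22→248) → #f6f5f8

#776999, #8376a2, #8e82aa, #c4bed3, #f6f5f8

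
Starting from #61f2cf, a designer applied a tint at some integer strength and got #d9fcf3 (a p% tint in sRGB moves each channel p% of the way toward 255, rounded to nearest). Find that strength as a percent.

#61f2cf is rgb(97, 242, 207); #d9fcf3 is rgb(217, 252, 243).
On the R channel (widest range): 217 ≈ 97 + (p/100)(255 − 97), so p ≈ 100×(217 − 97)/(255 − 97) = 12000/158 = 75.95.
p = 76 reproduces all three channels after rounding.

76%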